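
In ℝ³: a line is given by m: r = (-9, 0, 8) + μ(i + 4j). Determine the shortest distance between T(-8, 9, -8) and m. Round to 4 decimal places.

Taking (-9, 0, 8) on m with direction v = (1, 4, 0): w = T − (-9, 0, 8) = (1, 9, -16), and w × v = (64, -16, -5).
Distance = |w × v| / |v| = √4377 / √17 ≈ 16.0459.

16.0459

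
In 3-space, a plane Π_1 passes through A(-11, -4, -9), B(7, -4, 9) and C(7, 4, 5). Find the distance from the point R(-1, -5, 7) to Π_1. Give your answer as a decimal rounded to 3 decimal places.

AB = (18, 0, 18), AC = (18, 8, 14); a normal to Π_1 is AB × AC = (-144, 72, 144).
Using A: Π_1 has equation -144x + 72y + 144z = 0.
n·R − d = (-144)·(-1) + (72)·(-5) + (144)·(7) − 0 = 792; |n| = √46656.
Distance = |792| / √46656 = 792/√46656 ≈ 3.667.

3.667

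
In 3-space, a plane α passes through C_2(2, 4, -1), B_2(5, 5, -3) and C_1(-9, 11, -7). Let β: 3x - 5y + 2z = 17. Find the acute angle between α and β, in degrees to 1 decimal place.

C_2B_2 = (3, 1, -2), C_2C_1 = (-11, 7, -6); a normal to α is C_2B_2 × C_2C_1 = (8, 40, 32).
Using C_2: α has equation 8x + 40y + 32z = 144.
cos θ = |n₁·n₂| / (|n₁||n₂|) = |-112| / (√2688 · √38).
θ = arccos(0.35044) ≈ 69.5°.

69.5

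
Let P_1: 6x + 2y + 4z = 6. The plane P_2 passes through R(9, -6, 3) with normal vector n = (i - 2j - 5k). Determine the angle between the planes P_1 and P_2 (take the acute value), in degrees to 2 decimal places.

P_2: n·r = n·R gives x - 2y - 5z = 6.
cos θ = |n₁·n₂| / (|n₁||n₂|) = |-18| / (√56 · √30).
θ = arccos(0.43916) ≈ 63.95°.

63.95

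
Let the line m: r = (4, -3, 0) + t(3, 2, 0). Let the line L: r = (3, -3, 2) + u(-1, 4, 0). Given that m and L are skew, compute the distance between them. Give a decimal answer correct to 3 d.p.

2.000

Common perpendicular direction n = (3, 2, 0) × (-1, 4, 0) = (0, 0, 14).
With w = (3, -3, 2) − (4, -3, 0) = (-1, 0, 2), w · n = 28.
Distance = |w · n| / |n| = |28| / √196 ≈ 2.000.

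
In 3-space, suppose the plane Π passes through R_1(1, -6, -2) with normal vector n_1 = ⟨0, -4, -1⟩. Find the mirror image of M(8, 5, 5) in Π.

Π: n_1·r = n_1·R_1 gives -4y - z = 26.
λ = (n·M − d)/|n|² = (-25 − 26)/17 = -3.
Reflection = M − 2λn = (8, 5, 5) − (-6)·(0, -4, -1) = (8, -19, -1).

(8, -19, -1)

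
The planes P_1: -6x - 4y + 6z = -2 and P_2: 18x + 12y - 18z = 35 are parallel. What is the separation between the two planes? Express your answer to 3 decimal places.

1.030

Rescale P_2 by 1/(-3): -6x - 4y + 6z = -35/3. Then distance = |-2 − (-35/3)| / √88 ≈ 1.030.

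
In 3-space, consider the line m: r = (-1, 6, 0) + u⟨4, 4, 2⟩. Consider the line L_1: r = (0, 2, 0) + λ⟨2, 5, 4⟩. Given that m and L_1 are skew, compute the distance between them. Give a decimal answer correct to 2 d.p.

3.00

Common perpendicular direction n = (4, 4, 2) × (2, 5, 4) = (6, -12, 12).
With w = (0, 2, 0) − (-1, 6, 0) = (1, -4, 0), w · n = 54.
Distance = |w · n| / |n| = |54| / √324 ≈ 3.00.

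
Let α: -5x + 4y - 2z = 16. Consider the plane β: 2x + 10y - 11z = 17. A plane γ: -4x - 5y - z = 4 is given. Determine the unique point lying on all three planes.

Solving the 3×3 linear system -5x + 4y - 2z = 16, 2x + 10y - 11z = 17, -4x - 5y - z = 4 (e.g. by elimination or Cramer's rule, determinant = 449) gives (-2, 1, -1).

(-2, 1, -1)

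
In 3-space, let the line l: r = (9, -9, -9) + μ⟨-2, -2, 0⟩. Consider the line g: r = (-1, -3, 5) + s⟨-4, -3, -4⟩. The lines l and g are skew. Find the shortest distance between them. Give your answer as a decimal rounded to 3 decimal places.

13.578

Common perpendicular direction n = (-2, -2, 0) × (-4, -3, -4) = (8, -8, -2).
With w = (-1, -3, 5) − (9, -9, -9) = (-10, 6, 14), w · n = -156.
Distance = |w · n| / |n| = |-156| / √132 ≈ 13.578.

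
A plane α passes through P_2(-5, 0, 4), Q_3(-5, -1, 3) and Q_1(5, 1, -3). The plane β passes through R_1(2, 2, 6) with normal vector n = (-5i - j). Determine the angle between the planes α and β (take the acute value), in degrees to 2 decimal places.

P_2Q_3 = (0, -1, -1), P_2Q_1 = (10, 1, -7); a normal to α is P_2Q_3 × P_2Q_1 = (8, -10, 10).
Using P_2: α has equation 8x - 10y + 10z = 0.
β: n·r = n·R_1 gives -5x - y = -12.
cos θ = |n₁·n₂| / (|n₁||n₂|) = |-30| / (√264 · √26).
θ = arccos(0.36210) ≈ 68.77°.

68.77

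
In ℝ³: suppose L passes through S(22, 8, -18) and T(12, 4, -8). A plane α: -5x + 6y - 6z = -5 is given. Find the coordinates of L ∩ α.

A direction vector for L is T − S = (-10, -4, 10).
Substitute r = (22, 8, -18) + t(-10, -4, 10) into the plane: 46 + (-34)t = -5, so t = 3/2.
Intersection: (22, 8, -18) + (3/2)·(-10, -4, 10) = (7, 2, -3).

(7, 2, -3)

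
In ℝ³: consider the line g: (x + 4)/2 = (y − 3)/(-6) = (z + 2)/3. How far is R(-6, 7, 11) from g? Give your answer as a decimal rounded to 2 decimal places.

13.66

g has direction (2, -6, 3) through (-4, 3, -2).
Taking (-4, 3, -2) on g with direction v = (2, -6, 3): w = R − (-4, 3, -2) = (-2, 4, 13), and w × v = (90, 32, 4).
Distance = |w × v| / |v| = √9140 / √49 ≈ 13.66.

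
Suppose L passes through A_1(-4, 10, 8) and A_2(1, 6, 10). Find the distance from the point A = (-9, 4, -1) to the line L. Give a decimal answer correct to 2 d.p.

11.57

A direction vector for L is A_2 − A_1 = (5, -4, 2).
Taking (-4, 10, 8) on L with direction v = (5, -4, 2): w = A − (-4, 10, 8) = (-5, -6, -9), and w × v = (-48, -35, 50).
Distance = |w × v| / |v| = √6029 / √45 ≈ 11.57.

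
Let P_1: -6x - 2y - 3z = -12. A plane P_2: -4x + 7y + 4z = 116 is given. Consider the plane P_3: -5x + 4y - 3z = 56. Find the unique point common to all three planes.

Solving the 3×3 linear system -6x - 2y - 3z = -12, -4x + 7y + 4z = 116, -5x + 4y - 3z = 56 (e.g. by elimination or Cramer's rule, determinant = 229) gives (-4, 12, 4).

(-4, 12, 4)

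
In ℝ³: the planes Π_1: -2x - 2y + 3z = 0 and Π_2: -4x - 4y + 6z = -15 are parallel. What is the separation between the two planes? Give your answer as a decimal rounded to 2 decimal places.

1.82

Rescale Π_2 by 1/2: -2x - 2y + 3z = -15/2. Then distance = |0 − (-15/2)| / √17 ≈ 1.82.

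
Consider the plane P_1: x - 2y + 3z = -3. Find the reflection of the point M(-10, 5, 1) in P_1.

λ = (n·M − d)/|n|² = (-17 − (-3))/14 = -1.
Reflection = M − 2λn = (-10, 5, 1) − (-2)·(1, -2, 3) = (-8, 1, 7).

(-8, 1, 7)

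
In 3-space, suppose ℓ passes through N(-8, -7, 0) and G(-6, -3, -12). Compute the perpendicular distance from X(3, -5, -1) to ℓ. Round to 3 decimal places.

10.735

A direction vector for ℓ is G − N = (2, 4, -12).
Taking (-8, -7, 0) on ℓ with direction v = (2, 4, -12): w = X − (-8, -7, 0) = (11, 2, -1), and w × v = (-20, 130, 40).
Distance = |w × v| / |v| = √18900 / √164 ≈ 10.735.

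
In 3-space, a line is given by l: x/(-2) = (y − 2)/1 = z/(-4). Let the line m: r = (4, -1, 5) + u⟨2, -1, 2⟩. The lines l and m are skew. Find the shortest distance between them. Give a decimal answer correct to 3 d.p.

l has direction (-2, 1, -4) through (0, 2, 0).
Common perpendicular direction n = (-2, 1, -4) × (2, -1, 2) = (-2, -4, 0).
With w = (4, -1, 5) − (0, 2, 0) = (4, -3, 5), w · n = 4.
Distance = |w · n| / |n| = |4| / √20 ≈ 0.894.

0.894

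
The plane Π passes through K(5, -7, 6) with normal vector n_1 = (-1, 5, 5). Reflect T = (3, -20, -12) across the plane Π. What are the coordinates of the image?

Π: n_1·r = n_1·K gives -x + 5y + 5z = -10.
λ = (n·T − d)/|n|² = (-163 − (-10))/51 = -3.
Reflection = T − 2λn = (3, -20, -12) − (-6)·(-1, 5, 5) = (-3, 10, 18).

(-3, 10, 18)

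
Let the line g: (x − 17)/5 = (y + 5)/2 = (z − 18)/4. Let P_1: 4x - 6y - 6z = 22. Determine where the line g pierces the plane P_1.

g has direction (5, 2, 4) through (17, -5, 18).
Substitute r = (17, -5, 18) + t(5, 2, 4) into the plane: -10 + (-16)t = 22, so t = -2.
Intersection: (17, -5, 18) + (-2)·(5, 2, 4) = (7, -9, 10).

(7, -9, 10)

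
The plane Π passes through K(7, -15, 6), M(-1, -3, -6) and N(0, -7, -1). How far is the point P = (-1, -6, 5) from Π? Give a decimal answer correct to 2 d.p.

KM = (-8, 12, -12), KN = (-7, 8, -7); a normal to Π is KM × KN = (12, 28, 20).
Using K: Π has equation 12x + 28y + 20z = -216.
n·P − d = (12)·(-1) + (28)·(-6) + (20)·(5) − (-216) = 136; |n| = √1328.
Distance = |136| / √1328 = 136/√1328 ≈ 3.73.

3.73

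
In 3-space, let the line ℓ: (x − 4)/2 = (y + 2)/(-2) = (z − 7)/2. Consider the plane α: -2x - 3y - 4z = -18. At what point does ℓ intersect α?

(0, 2, 3)

ℓ has direction (2, -2, 2) through (4, -2, 7).
Substitute r = (4, -2, 7) + t(2, -2, 2) into the plane: -30 + (-6)t = -18, so t = -2.
Intersection: (4, -2, 7) + (-2)·(2, -2, 2) = (0, 2, 3).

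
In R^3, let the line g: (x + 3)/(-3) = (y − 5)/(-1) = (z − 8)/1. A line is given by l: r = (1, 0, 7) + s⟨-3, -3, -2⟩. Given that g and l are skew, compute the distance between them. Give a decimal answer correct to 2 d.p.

4.95

g has direction (-3, -1, 1) through (-3, 5, 8).
Common perpendicular direction n = (-3, -1, 1) × (-3, -3, -2) = (5, -9, 6).
With w = (1, 0, 7) − (-3, 5, 8) = (4, -5, -1), w · n = 59.
Distance = |w · n| / |n| = |59| / √142 ≈ 4.95.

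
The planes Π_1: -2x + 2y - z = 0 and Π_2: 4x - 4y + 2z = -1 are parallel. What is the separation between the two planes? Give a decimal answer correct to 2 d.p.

Rescale Π_2 by 1/(-2): -2x + 2y - z = 1/2. Then distance = |0 − (1/2)| / √9 ≈ 0.17.

0.17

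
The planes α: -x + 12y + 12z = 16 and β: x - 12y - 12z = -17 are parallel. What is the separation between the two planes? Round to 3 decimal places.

0.059

Rescale β by 1/(-1): -x + 12y + 12z = 17. Then distance = |16 − 17| / √289 ≈ 0.059.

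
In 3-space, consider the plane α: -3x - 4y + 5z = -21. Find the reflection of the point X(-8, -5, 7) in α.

(4, 11, -13)

λ = (n·X − d)/|n|² = (79 − (-21))/50 = 2.
Reflection = X − 2λn = (-8, -5, 7) − 4·(-3, -4, 5) = (4, 11, -13).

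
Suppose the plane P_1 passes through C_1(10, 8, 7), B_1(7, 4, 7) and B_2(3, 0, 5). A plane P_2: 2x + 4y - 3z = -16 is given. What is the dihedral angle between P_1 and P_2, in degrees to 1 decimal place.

C_1B_1 = (-3, -4, 0), C_1B_2 = (-7, -8, -2); a normal to P_1 is C_1B_1 × C_1B_2 = (8, -6, -4).
Using C_1: P_1 has equation 8x - 6y - 4z = 4.
cos θ = |n₁·n₂| / (|n₁||n₂|) = |4| / (√116 · √29).
θ = arccos(0.06897) ≈ 86.0°.

86.0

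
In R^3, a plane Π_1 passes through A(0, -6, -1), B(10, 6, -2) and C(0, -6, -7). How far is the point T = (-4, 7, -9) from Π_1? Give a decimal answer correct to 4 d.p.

11.3953

AB = (10, 12, -1), AC = (0, 0, -6); a normal to Π_1 is AB × AC = (-72, 60, 0).
Using A: Π_1 has equation -72x + 60y = -360.
n·T − d = (-72)·(-4) + (60)·(7) + (0)·(-9) − (-360) = 1068; |n| = √8784.
Distance = |1068| / √8784 = 1068/√8784 ≈ 11.3953.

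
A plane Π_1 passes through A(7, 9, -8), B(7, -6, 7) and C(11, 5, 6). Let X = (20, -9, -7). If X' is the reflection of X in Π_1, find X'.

(-10, 3, 5)

AB = (0, -15, 15), AC = (4, -4, 14); a normal to Π_1 is AB × AC = (-150, 60, 60).
Using A: Π_1 has equation -150x + 60y + 60z = -990.
λ = (n·X − d)/|n|² = (-3960 − (-990))/29700 = -1/10.
Reflection = X − 2λn = (20, -9, -7) − (-1/5)·(-150, 60, 60) = (-10, 3, 5).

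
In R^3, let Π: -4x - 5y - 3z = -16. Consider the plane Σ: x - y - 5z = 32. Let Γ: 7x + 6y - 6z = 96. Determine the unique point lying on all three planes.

(0, 8, -8)

Solving the 3×3 linear system -4x - 5y - 3z = -16, x - y - 5z = 32, 7x + 6y - 6z = 96 (e.g. by elimination or Cramer's rule, determinant = -38) gives (0, 8, -8).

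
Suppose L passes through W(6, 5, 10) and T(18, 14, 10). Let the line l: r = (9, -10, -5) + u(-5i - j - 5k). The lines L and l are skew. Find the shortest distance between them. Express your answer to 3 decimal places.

18.672

A direction vector for L is T − W = (12, 9, 0).
Common perpendicular direction n = (12, 9, 0) × (-5, -1, -5) = (-45, 60, 33).
With w = (9, -10, -5) − (6, 5, 10) = (3, -15, -15), w · n = -1530.
Distance = |w · n| / |n| = |-1530| / √6714 ≈ 18.672.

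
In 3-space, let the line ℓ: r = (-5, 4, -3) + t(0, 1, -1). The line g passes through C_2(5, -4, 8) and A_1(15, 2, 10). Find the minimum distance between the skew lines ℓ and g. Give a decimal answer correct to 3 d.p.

3.077

A direction vector for g is A_1 − C_2 = (10, 6, 2).
Common perpendicular direction n = (0, 1, -1) × (10, 6, 2) = (8, -10, -10).
With w = (5, -4, 8) − (-5, 4, -3) = (10, -8, 11), w · n = 50.
Distance = |w · n| / |n| = |50| / √264 ≈ 3.077.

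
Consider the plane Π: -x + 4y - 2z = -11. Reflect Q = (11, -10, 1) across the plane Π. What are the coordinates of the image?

(7, 6, -7)

λ = (n·Q − d)/|n|² = (-53 − (-11))/21 = -2.
Reflection = Q − 2λn = (11, -10, 1) − (-4)·(-1, 4, -2) = (7, 6, -7).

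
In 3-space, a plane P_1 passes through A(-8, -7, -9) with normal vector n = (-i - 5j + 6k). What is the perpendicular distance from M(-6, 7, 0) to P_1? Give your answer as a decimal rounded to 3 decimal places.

P_1: n·r = n·A gives -x - 5y + 6z = -11.
n·M − d = (-1)·(-6) + (-5)·(7) + (6)·(0) − (-11) = -18; |n| = √62.
Distance = |-18| / √62 = 18/√62 ≈ 2.286.

2.286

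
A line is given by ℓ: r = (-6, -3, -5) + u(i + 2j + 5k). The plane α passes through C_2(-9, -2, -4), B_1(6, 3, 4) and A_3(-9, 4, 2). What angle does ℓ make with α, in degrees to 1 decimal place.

21.0

C_2B_1 = (15, 5, 8), C_2A_3 = (0, 6, 6); a normal to α is C_2B_1 × C_2A_3 = (-18, -90, 90).
Using C_2: α has equation -18x - 90y + 90z = -18.
sin θ = |n·v| / (|n||v|) = |252| / (√16524 · √30) = 0.35792.
θ ≈ 21.0°.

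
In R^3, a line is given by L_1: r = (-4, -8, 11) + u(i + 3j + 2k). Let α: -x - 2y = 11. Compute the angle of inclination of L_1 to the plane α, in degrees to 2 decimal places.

sin θ = |n·v| / (|n||v|) = |-7| / (√5 · √14) = 0.83666.
θ ≈ 56.79°.

56.79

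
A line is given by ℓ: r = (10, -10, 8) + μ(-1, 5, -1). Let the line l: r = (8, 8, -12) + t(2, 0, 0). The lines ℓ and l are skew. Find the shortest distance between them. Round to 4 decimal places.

16.0815

Common perpendicular direction n = (-1, 5, -1) × (2, 0, 0) = (0, -2, -10).
With w = (8, 8, -12) − (10, -10, 8) = (-2, 18, -20), w · n = 164.
Distance = |w · n| / |n| = |164| / √104 ≈ 16.0815.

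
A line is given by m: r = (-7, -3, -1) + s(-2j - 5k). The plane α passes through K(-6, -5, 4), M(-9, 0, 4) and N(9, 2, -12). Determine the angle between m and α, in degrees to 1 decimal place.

53.0

KM = (-3, 5, 0), KN = (15, 7, -16); a normal to α is KM × KN = (-80, -48, -96).
Using K: α has equation -80x - 48y - 96z = 336.
sin θ = |n·v| / (|n||v|) = |576| / (√17920 · √29) = 0.79901.
θ ≈ 53.0°.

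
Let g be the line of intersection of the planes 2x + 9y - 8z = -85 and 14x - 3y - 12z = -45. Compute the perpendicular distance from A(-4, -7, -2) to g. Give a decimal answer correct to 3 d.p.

Direction of g: (2, 9, -8) × (14, -3, -12) = (-132, -88, -132).
A point on g: solving the two plane equations with x = -3 gives (-3, -7, 2).
Taking (-3, -7, 2) on g with direction v = (-132, -88, -132): w = A − (-3, -7, 2) = (-1, 0, -4), and w × v = (-352, 396, 88).
Distance = |w × v| / |v| = √288464 / √42592 ≈ 2.602.

2.602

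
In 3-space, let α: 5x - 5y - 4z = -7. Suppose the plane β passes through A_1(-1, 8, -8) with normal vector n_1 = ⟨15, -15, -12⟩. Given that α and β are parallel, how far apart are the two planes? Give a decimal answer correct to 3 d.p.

0.739

β: n_1·r = n_1·A_1 gives 15x - 15y - 12z = -39.
Rescale β by 1/3: 5x - 5y - 4z = -13. Then distance = |-7 − (-13)| / √66 ≈ 0.739.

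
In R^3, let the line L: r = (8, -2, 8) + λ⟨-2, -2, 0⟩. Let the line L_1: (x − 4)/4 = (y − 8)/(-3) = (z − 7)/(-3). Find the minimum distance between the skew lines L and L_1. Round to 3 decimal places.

L_1 has direction (4, -3, -3) through (4, 8, 7).
Common perpendicular direction n = (-2, -2, 0) × (4, -3, -3) = (6, -6, 14).
With w = (4, 8, 7) − (8, -2, 8) = (-4, 10, -1), w · n = -98.
Distance = |w · n| / |n| = |-98| / √268 ≈ 5.986.

5.986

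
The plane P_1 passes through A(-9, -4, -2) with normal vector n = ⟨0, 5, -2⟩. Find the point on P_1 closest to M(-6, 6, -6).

P_1: n·r = n·A gives 5y - 2z = -16.
Foot = M − λn with λ = (n·M − d)/|n|² = (42 − (-16))/29 = 2.
Foot = (-6, 6, -6) − 2·(0, 5, -2) = (-6, -4, -2).

(-6, -4, -2)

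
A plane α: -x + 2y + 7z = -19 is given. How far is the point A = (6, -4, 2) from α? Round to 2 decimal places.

n·A − d = (-1)·(6) + (2)·(-4) + (7)·(2) − (-19) = 19; |n| = √54.
Distance = |19| / √54 = 19/√54 ≈ 2.59.

2.59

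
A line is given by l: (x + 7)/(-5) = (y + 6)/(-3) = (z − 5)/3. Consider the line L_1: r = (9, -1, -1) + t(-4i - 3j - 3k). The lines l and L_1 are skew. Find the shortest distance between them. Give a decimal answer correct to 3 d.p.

l has direction (-5, -3, 3) through (-7, -6, 5).
Common perpendicular direction n = (-5, -3, 3) × (-4, -3, -3) = (18, -27, 3).
With w = (9, -1, -1) − (-7, -6, 5) = (16, 5, -6), w · n = 135.
Distance = |w · n| / |n| = |135| / √1062 ≈ 4.143.

4.143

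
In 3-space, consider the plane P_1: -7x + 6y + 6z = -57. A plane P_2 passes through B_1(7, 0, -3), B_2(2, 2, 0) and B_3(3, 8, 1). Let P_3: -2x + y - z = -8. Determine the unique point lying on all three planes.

(3, -4, -2)

B_1B_2 = (-5, 2, 3), B_1B_3 = (-4, 8, 4); a normal to P_2 is B_1B_2 × B_1B_3 = (-16, 8, -32).
Using B_1: P_2 has equation -16x + 8y - 32z = -16.
Solving the 3×3 linear system -7x + 6y + 6z = -57, -16x + 8y - 32z = -16, -2x + y - z = -8 (e.g. by elimination or Cramer's rule, determinant = 120) gives (3, -4, -2).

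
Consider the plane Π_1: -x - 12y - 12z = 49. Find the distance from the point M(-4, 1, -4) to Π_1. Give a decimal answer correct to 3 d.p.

0.529

n·M − d = (-1)·(-4) + (-12)·(1) + (-12)·(-4) − 49 = -9; |n| = √289.
Distance = |-9| / √289 = 9/√289 ≈ 0.529.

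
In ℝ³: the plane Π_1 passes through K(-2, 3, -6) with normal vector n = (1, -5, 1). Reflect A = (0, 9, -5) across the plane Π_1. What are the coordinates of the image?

Π_1: n·r = n·K gives x - 5y + z = -23.
λ = (n·A − d)/|n|² = (-50 − (-23))/27 = -1.
Reflection = A − 2λn = (0, 9, -5) − (-2)·(1, -5, 1) = (2, -1, -3).

(2, -1, -3)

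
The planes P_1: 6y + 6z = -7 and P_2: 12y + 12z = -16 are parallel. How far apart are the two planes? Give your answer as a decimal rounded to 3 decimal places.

0.118

Rescale P_2 by 1/2: 6y + 6z = -8. Then distance = |-7 − (-8)| / √72 ≈ 0.118.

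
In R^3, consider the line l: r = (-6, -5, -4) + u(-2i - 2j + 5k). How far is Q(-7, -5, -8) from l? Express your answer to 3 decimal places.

2.680

Taking (-6, -5, -4) on l with direction v = (-2, -2, 5): w = Q − (-6, -5, -4) = (-1, 0, -4), and w × v = (-8, 13, 2).
Distance = |w × v| / |v| = √237 / √33 ≈ 2.680.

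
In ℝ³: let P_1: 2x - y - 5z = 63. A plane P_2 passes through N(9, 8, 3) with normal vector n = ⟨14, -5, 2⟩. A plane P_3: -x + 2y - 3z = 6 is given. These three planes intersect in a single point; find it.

P_2: n·r = n·N gives 14x - 5y + 2z = 92.
Solving the 3×3 linear system 2x - y - 5z = 63, 14x - 5y + 2z = 92, -x + 2y - 3z = 6 (e.g. by elimination or Cramer's rule, determinant = -133) gives (5, -8, -9).

(5, -8, -9)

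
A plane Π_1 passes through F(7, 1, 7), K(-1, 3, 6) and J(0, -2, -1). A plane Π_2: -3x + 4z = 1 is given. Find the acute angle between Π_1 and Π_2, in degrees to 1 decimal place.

54.0

FK = (-8, 2, -1), FJ = (-7, -3, -8); a normal to Π_1 is FK × FJ = (-19, -57, 38).
Using F: Π_1 has equation -19x - 57y + 38z = 76.
cos θ = |n₁·n₂| / (|n₁||n₂|) = |209| / (√5054 · √25).
θ = arccos(0.58797) ≈ 54.0°.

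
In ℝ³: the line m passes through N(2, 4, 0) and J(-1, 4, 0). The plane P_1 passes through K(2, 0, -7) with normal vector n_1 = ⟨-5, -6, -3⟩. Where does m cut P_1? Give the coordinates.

A direction vector for m is J − N = (-3, 0, 0).
P_1: n_1·r = n_1·K gives -5x - 6y - 3z = 11.
Substitute r = (2, 4, 0) + t(-3, 0, 0) into the plane: -34 + 15t = 11, so t = 3.
Intersection: (2, 4, 0) + 3·(-3, 0, 0) = (-7, 4, 0).

(-7, 4, 0)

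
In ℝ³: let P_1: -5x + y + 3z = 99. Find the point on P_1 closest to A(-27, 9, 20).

(-12, 6, 11)

Foot = A − λn with λ = (n·A − d)/|n|² = (204 − 99)/35 = 3.
Foot = (-27, 9, 20) − 3·(-5, 1, 3) = (-12, 6, 11).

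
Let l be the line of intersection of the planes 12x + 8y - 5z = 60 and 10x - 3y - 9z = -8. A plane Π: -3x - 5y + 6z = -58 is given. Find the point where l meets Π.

(-2, 8, -4)

Direction of l: (12, 8, -5) × (10, -3, -9) = (-87, 58, -116).
A point on l: solving the two plane equations with x = 10 gives (10, 0, 12).
Substitute r = (10, 0, 12) + t(-87, 58, -116) into the plane: 42 + (-725)t = -58, so t = 4/29.
Intersection: (10, 0, 12) + (4/29)·(-87, 58, -116) = (-2, 8, -4).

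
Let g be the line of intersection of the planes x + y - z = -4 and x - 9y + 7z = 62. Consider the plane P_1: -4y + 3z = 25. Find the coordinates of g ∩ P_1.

Direction of g: (1, 1, -1) × (1, -9, 7) = (-2, -8, -10).
A point on g: solving the two plane equations with x = 1 gives (1, -13, -8).
Substitute r = (1, -13, -8) + t(-2, -8, -10) into the plane: 28 + 2t = 25, so t = -3/2.
Intersection: (1, -13, -8) + (-3/2)·(-2, -8, -10) = (4, -1, 7).

(4, -1, 7)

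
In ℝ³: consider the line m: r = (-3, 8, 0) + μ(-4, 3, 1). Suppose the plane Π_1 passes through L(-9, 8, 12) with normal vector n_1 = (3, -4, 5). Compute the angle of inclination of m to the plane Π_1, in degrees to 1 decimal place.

Π_1: n_1·r = n_1·L gives 3x - 4y + 5z = 1.
sin θ = |n·v| / (|n||v|) = |-19| / (√50 · √26) = 0.52697.
θ ≈ 31.8°.

31.8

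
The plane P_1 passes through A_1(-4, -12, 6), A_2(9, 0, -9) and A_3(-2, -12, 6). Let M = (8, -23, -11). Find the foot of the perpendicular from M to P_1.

(8, -8, 1)

A_1A_2 = (13, 12, -15), A_1A_3 = (2, 0, 0); a normal to P_1 is A_1A_2 × A_1A_3 = (0, -30, -24).
Using A_1: P_1 has equation -30y - 24z = 216.
Foot = M − λn with λ = (n·M − d)/|n|² = (954 − 216)/1476 = 1/2.
Foot = (8, -23, -11) − (1/2)·(0, -30, -24) = (8, -8, 1).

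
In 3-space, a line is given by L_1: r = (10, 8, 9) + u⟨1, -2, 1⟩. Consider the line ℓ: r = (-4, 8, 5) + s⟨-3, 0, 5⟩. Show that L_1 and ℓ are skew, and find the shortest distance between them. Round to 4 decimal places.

Common perpendicular direction n = (1, -2, 1) × (-3, 0, 5) = (-10, -8, -6).
With w = (-4, 8, 5) − (10, 8, 9) = (-14, 0, -4), w · n = 164.
Since n ≠ 0 the lines are not parallel, and w · n = 164 ≠ 0 so they do not intersect; hence they are skew.
Distance = |w · n| / |n| = |164| / √200 ≈ 11.5966.

11.5966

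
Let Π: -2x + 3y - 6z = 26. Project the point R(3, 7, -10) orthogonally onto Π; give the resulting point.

(5, 4, -4)

Foot = R − λn with λ = (n·R − d)/|n|² = (75 − 26)/49 = 1.
Foot = (3, 7, -10) − 1·(-2, 3, -6) = (5, 4, -4).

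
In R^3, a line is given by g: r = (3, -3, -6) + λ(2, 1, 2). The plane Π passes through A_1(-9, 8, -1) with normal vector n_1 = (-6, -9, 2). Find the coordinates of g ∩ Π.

Π: n_1·r = n_1·A_1 gives -6x - 9y + 2z = -20.
Substitute r = (3, -3, -6) + t(2, 1, 2) into the plane: -3 + (-17)t = -20, so t = 1.
Intersection: (3, -3, -6) + 1·(2, 1, 2) = (5, -2, -4).

(5, -2, -4)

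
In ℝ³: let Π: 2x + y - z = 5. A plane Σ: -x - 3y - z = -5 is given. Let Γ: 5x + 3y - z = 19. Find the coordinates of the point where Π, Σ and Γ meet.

(6, -2, 5)

Solving the 3×3 linear system 2x + y - z = 5, -x - 3y - z = -5, 5x + 3y - z = 19 (e.g. by elimination or Cramer's rule, determinant = -6) gives (6, -2, 5).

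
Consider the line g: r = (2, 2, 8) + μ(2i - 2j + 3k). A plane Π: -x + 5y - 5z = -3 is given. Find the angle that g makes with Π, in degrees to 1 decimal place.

sin θ = |n·v| / (|n||v|) = |-27| / (√51 · √17) = 0.91697.
θ ≈ 66.5°.

66.5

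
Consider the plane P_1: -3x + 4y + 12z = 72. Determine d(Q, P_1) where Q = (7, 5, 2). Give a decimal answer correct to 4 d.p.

3.7692

n·Q − d = (-3)·(7) + (4)·(5) + (12)·(2) − 72 = -49; |n| = √169.
Distance = |-49| / √169 = 49/√169 ≈ 3.7692.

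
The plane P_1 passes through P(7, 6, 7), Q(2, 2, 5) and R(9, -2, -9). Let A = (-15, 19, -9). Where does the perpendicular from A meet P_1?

(-3, -2, 3)

PQ = (-5, -4, -2), PR = (2, -8, -16); a normal to P_1 is PQ × PR = (48, -84, 48).
Using P: P_1 has equation 48x - 84y + 48z = 168.
Foot = A − λn with λ = (n·A − d)/|n|² = (-2748 − 168)/11664 = -1/4.
Foot = (-15, 19, -9) − (-1/4)·(48, -84, 48) = (-3, -2, 3).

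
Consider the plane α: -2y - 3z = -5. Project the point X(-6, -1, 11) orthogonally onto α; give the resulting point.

(-6, -5, 5)

Foot = X − λn with λ = (n·X − d)/|n|² = (-31 − (-5))/13 = -2.
Foot = (-6, -1, 11) − (-2)·(0, -2, -3) = (-6, -5, 5).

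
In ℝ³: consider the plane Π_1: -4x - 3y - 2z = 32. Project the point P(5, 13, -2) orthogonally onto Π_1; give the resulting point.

Foot = P − λn with λ = (n·P − d)/|n|² = (-55 − 32)/29 = -3.
Foot = (5, 13, -2) − (-3)·(-4, -3, -2) = (-7, 4, -8).

(-7, 4, -8)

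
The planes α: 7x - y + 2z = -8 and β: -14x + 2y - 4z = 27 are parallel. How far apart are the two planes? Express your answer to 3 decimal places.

Rescale β by 1/(-2): 7x - y + 2z = -27/2. Then distance = |-8 − (-27/2)| / √54 ≈ 0.748.

0.748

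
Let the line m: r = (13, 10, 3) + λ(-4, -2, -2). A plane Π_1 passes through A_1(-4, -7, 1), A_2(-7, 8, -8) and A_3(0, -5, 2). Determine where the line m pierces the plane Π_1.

(5, 6, -1)

A_1A_2 = (-3, 15, -9), A_1A_3 = (4, 2, 1); a normal to Π_1 is A_1A_2 × A_1A_3 = (33, -33, -66).
Using A_1: Π_1 has equation 33x - 33y - 66z = 33.
Substitute r = (13, 10, 3) + t(-4, -2, -2) into the plane: -99 + 66t = 33, so t = 2.
Intersection: (13, 10, 3) + 2·(-4, -2, -2) = (5, 6, -1).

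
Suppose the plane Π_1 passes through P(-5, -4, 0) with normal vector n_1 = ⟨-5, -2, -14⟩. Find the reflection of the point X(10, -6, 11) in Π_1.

Π_1: n_1·r = n_1·P gives -5x - 2y - 14z = 33.
λ = (n·X − d)/|n|² = (-192 − 33)/225 = -1.
Reflection = X − 2λn = (10, -6, 11) − (-2)·(-5, -2, -14) = (0, -10, -17).

(0, -10, -17)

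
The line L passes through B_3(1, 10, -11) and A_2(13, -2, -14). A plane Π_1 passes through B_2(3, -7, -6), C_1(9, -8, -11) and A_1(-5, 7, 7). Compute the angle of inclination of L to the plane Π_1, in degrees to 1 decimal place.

31.1

A direction vector for L is A_2 − B_3 = (12, -12, -3).
B_2C_1 = (6, -1, -5), B_2A_1 = (-8, 14, 13); a normal to Π_1 is B_2C_1 × B_2A_1 = (57, -38, 76).
Using B_2: Π_1 has equation 57x - 38y + 76z = -19.
sin θ = |n·v| / (|n||v|) = |912| / (√10469 · √297) = 0.51721.
θ ≈ 31.1°.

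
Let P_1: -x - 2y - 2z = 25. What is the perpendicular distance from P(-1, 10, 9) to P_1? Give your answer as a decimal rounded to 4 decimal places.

20.6667

n·P − d = (-1)·(-1) + (-2)·(10) + (-2)·(9) − 25 = -62; |n| = √9.
Distance = |-62| / √9 = 62/√9 ≈ 20.6667.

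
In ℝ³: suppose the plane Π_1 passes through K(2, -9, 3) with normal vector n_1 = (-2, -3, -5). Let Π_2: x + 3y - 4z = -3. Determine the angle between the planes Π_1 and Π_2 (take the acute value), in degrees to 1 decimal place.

73.4

Π_1: n_1·r = n_1·K gives -2x - 3y - 5z = 8.
cos θ = |n₁·n₂| / (|n₁||n₂|) = |9| / (√38 · √26).
θ = arccos(0.28633) ≈ 73.4°.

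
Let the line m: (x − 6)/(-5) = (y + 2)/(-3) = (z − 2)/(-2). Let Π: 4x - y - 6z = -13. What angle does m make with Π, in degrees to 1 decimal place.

m has direction (-5, -3, -2) through (6, -2, 2).
sin θ = |n·v| / (|n||v|) = |-5| / (√53 · √38) = 0.11141.
θ ≈ 6.4°.

6.4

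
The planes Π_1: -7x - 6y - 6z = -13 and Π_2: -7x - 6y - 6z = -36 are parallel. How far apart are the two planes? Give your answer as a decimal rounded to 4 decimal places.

Same normal n = (-7, -6, -6) with |n| = √121; distance = |-13 − (-36)| / |n| = 23/√121 ≈ 2.0909.

2.0909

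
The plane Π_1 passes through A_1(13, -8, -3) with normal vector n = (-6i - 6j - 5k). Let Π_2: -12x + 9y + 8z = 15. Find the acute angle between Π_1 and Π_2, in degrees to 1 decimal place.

Π_1: n·r = n·A_1 gives -6x - 6y - 5z = -15.
cos θ = |n₁·n₂| / (|n₁||n₂|) = |-22| / (√97 · √289).
θ = arccos(0.13140) ≈ 82.4°.

82.4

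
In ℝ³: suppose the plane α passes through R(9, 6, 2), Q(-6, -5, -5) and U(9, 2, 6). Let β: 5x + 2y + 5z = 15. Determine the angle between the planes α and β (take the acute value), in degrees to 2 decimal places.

RQ = (-15, -11, -7), RU = (0, -4, 4); a normal to α is RQ × RU = (-72, 60, 60).
Using R: α has equation -72x + 60y + 60z = -168.
cos θ = |n₁·n₂| / (|n₁||n₂|) = |60| / (√12384 · √54).
θ = arccos(0.07337) ≈ 85.79°.

85.79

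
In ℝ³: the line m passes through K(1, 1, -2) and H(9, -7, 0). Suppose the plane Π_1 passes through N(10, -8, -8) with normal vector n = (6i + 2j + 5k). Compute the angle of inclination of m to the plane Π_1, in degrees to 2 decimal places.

26.96

A direction vector for m is H − K = (8, -8, 2).
Π_1: n·r = n·N gives 6x + 2y + 5z = 4.
sin θ = |n·v| / (|n||v|) = |42| / (√65 · √132) = 0.45343.
θ ≈ 26.96°.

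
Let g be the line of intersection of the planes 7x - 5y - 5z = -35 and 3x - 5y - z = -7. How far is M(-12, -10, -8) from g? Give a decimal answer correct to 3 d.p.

Direction of g: (7, -5, -5) × (3, -5, -1) = (-20, -8, -20).
A point on g: solving the two plane equations with x = 0 gives (0, 0, 7).
Taking (0, 0, 7) on g with direction v = (-20, -8, -20): w = M − (0, 0, 7) = (-12, -10, -15), and w × v = (80, 60, -104).
Distance = |w × v| / |v| = √20816 / √864 ≈ 4.908.

4.908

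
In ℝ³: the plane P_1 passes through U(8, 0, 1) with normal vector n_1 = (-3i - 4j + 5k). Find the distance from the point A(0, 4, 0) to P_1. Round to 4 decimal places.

0.4243

P_1: n_1·r = n_1·U gives -3x - 4y + 5z = -19.
n·A − d = (-3)·(0) + (-4)·(4) + (5)·(0) − (-19) = 3; |n| = √50.
Distance = |3| / √50 = 3/√50 ≈ 0.4243.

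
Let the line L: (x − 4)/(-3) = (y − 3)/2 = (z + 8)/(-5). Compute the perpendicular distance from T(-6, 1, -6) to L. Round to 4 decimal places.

L has direction (-3, 2, -5) through (4, 3, -8).
Taking (4, 3, -8) on L with direction v = (-3, 2, -5): w = T − (4, 3, -8) = (-10, -2, 2), and w × v = (6, -56, -26).
Distance = |w × v| / |v| = √3848 / √38 ≈ 10.0630.

10.0630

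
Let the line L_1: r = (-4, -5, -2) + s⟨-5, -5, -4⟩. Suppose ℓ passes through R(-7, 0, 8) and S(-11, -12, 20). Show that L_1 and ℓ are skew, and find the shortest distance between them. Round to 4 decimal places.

8.0008

A direction vector for ℓ is S − R = (-4, -12, 12).
Common perpendicular direction n = (-5, -5, -4) × (-4, -12, 12) = (-108, 76, 40).
With w = (-7, 0, 8) − (-4, -5, -2) = (-3, 5, 10), w · n = 1104.
Since n ≠ 0 the lines are not parallel, and w · n = 1104 ≠ 0 so they do not intersect; hence they are skew.
Distance = |w · n| / |n| = |1104| / √19040 ≈ 8.0008.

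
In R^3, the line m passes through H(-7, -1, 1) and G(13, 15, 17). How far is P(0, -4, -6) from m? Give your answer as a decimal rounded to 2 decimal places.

10.32

A direction vector for m is G − H = (20, 16, 16).
Taking (-7, -1, 1) on m with direction v = (20, 16, 16): w = P − (-7, -1, 1) = (7, -3, -7), and w × v = (64, -252, 172).
Distance = |w × v| / |v| = √97184 / √912 ≈ 10.32.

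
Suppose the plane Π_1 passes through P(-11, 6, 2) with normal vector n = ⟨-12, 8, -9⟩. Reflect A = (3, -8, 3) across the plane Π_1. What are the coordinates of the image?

(-21, 8, -15)

Π_1: n·r = n·P gives -12x + 8y - 9z = 162.
λ = (n·A − d)/|n|² = (-127 − 162)/289 = -1.
Reflection = A − 2λn = (3, -8, 3) − (-2)·(-12, 8, -9) = (-21, 8, -15).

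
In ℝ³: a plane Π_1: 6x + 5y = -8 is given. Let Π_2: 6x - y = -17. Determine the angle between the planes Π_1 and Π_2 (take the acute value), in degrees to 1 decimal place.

cos θ = |n₁·n₂| / (|n₁||n₂|) = |31| / (√61 · √37).
θ = arccos(0.65252) ≈ 49.3°.

49.3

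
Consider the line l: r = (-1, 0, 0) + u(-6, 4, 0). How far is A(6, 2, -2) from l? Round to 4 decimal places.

Taking (-1, 0, 0) on l with direction v = (-6, 4, 0): w = A − (-1, 0, 0) = (7, 2, -2), and w × v = (8, 12, 40).
Distance = |w × v| / |v| = √1808 / √52 ≈ 5.8965.

5.8965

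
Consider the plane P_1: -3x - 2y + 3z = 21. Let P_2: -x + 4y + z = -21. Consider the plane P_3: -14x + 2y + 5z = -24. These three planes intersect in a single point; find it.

Solving the 3×3 linear system -3x - 2y + 3z = 21, -x + 4y + z = -21, -14x + 2y + 5z = -24 (e.g. by elimination or Cramer's rule, determinant = 126) gives (3, -6, 6).

(3, -6, 6)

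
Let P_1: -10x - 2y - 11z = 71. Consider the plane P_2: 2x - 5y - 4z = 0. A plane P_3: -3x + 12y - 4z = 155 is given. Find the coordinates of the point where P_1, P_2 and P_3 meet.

(3, 10, -11)

Solving the 3×3 linear system -10x - 2y - 11z = 71, 2x - 5y - 4z = 0, -3x + 12y - 4z = 155 (e.g. by elimination or Cramer's rule, determinant = -819) gives (3, 10, -11).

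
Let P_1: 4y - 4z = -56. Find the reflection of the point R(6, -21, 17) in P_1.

λ = (n·R − d)/|n|² = (-152 − (-56))/32 = -3.
Reflection = R − 2λn = (6, -21, 17) − (-6)·(0, 4, -4) = (6, 3, -7).

(6, 3, -7)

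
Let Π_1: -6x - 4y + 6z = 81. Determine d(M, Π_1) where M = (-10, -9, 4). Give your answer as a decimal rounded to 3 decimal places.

n·M − d = (-6)·(-10) + (-4)·(-9) + (6)·(4) − 81 = 39; |n| = √88.
Distance = |39| / √88 = 39/√88 ≈ 4.157.

4.157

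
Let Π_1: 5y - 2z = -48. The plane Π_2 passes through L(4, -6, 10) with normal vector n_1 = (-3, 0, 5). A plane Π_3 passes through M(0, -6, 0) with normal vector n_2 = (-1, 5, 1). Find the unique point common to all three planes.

Π_2: n_1·r = n_1·L gives -3x + 5z = 38.
Π_3: n_2·r = n_2·M gives -x + 5y + z = -30.
Solving the 3×3 linear system 5y - 2z = -48, -3x + 5z = 38, -x + 5y + z = -30 (e.g. by elimination or Cramer's rule, determinant = 20) gives (-6, -8, 4).

(-6, -8, 4)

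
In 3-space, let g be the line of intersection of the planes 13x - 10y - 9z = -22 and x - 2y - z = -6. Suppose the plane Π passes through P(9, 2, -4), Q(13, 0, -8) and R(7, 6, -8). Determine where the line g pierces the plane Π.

Direction of g: (13, -10, -9) × (1, -2, -1) = (-8, 4, -16).
A point on g: solving the two plane equations with x = 12 gives (12, -2, 22).
PQ = (4, -2, -4), PR = (-2, 4, -4); a normal to Π is PQ × PR = (24, 24, 12).
Using P: Π has equation 24x + 24y + 12z = 216.
Substitute r = (12, -2, 22) + t(-8, 4, -16) into the plane: 504 + (-288)t = 216, so t = 1.
Intersection: (12, -2, 22) + 1·(-8, 4, -16) = (4, 2, 6).

(4, 2, 6)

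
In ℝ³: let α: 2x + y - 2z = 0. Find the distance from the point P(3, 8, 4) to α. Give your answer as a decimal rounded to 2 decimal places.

2.00

n·P − d = (2)·(3) + (1)·(8) + (-2)·(4) − 0 = 6; |n| = √9.
Distance = |6| / √9 = 6/√9 ≈ 2.00.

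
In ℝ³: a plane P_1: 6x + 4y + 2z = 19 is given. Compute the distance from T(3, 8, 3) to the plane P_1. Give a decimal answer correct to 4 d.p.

n·T − d = (6)·(3) + (4)·(8) + (2)·(3) − 19 = 37; |n| = √56.
Distance = |37| / √56 = 37/√56 ≈ 4.9443.

4.9443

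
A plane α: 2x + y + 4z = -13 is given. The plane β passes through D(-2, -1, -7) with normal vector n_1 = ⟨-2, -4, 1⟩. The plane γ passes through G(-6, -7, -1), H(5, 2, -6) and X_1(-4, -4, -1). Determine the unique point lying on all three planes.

β: n_1·r = n_1·D gives -2x - 4y + z = 1.
GH = (11, 9, -5), GX_1 = (2, 3, 0); a normal to γ is GH × GX_1 = (15, -10, 15).
Using G: γ has equation 15x - 10y + 15z = -35.
Solving the 3×3 linear system 2x + y + 4z = -13, -2x - 4y + z = 1, 15x - 10y + 15z = -35 (e.g. by elimination or Cramer's rule, determinant = 265) gives (0, -1, -3).

(0, -1, -3)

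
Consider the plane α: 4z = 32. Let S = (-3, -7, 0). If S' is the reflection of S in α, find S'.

λ = (n·S − d)/|n|² = (0 − 32)/16 = -2.
Reflection = S − 2λn = (-3, -7, 0) − (-4)·(0, 0, 4) = (-3, -7, 16).

(-3, -7, 16)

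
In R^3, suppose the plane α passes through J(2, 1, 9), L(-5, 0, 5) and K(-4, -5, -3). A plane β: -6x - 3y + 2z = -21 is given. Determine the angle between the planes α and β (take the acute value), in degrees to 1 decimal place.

JL = (-7, -1, -4), JK = (-6, -6, -12); a normal to α is JL × JK = (-12, -60, 36).
Using J: α has equation -12x - 60y + 36z = 240.
cos θ = |n₁·n₂| / (|n₁||n₂|) = |324| / (√5040 · √49).
θ = arccos(0.65198) ≈ 49.3°.

49.3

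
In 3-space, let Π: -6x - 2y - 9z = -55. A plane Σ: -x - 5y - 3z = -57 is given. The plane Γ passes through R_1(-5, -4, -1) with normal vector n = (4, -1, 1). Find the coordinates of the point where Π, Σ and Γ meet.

Γ: n·r = n·R_1 gives 4x - y + z = -17.
Solving the 3×3 linear system -6x - 2y - 9z = -55, -x - 5y - 3z = -57, 4x - y + z = -17 (e.g. by elimination or Cramer's rule, determinant = -119) gives (-4, 8, 7).

(-4, 8, 7)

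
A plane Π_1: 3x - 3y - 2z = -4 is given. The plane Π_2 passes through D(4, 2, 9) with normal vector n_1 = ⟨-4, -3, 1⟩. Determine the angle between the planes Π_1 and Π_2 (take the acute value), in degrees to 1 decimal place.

Π_2: n_1·r = n_1·D gives -4x - 3y + z = -13.
cos θ = |n₁·n₂| / (|n₁||n₂|) = |-5| / (√22 · √26).
θ = arccos(0.20906) ≈ 77.9°.

77.9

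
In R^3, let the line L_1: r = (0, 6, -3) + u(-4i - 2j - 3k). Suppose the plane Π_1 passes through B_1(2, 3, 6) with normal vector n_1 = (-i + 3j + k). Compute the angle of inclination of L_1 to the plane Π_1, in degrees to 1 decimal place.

16.3

Π_1: n_1·r = n_1·B_1 gives -x + 3y + z = 13.
sin θ = |n·v| / (|n||v|) = |-5| / (√11 · √29) = 0.27995.
θ ≈ 16.3°.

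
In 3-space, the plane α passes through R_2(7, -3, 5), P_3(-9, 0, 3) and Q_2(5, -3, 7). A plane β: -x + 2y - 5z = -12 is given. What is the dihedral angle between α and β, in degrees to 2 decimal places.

R_2P_3 = (-16, 3, -2), R_2Q_2 = (-2, 0, 2); a normal to α is R_2P_3 × R_2Q_2 = (6, 36, 6).
Using R_2: α has equation 6x + 36y + 6z = -36.
cos θ = |n₁·n₂| / (|n₁||n₂|) = |36| / (√1368 · √30).
θ = arccos(0.17770) ≈ 79.76°.

79.76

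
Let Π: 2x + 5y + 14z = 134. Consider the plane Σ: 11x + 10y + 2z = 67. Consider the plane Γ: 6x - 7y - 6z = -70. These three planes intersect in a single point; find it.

Solving the 3×3 linear system 2x + 5y + 14z = 134, 11x + 10y + 2z = 67, 6x - 7y - 6z = -70 (e.g. by elimination or Cramer's rule, determinant = -1620) gives (1, 4, 8).

(1, 4, 8)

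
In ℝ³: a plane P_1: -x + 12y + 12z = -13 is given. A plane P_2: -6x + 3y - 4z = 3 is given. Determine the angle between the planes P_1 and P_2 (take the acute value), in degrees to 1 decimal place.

cos θ = |n₁·n₂| / (|n₁||n₂|) = |-6| / (√289 · √61).
θ = arccos(0.04519) ≈ 87.4°.

87.4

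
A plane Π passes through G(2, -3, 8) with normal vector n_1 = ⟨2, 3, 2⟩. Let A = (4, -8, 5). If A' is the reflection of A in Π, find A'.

(8, -2, 9)

Π: n_1·r = n_1·G gives 2x + 3y + 2z = 11.
λ = (n·A − d)/|n|² = (-6 − 11)/17 = -1.
Reflection = A − 2λn = (4, -8, 5) − (-2)·(2, 3, 2) = (8, -2, 9).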